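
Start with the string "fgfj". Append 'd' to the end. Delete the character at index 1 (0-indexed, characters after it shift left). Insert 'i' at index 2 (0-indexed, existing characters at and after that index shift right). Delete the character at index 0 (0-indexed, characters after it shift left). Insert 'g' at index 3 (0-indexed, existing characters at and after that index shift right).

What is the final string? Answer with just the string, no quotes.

Applying each edit step by step:
Start: "fgfj"
Op 1 (append 'd'): "fgfj" -> "fgfjd"
Op 2 (delete idx 1 = 'g'): "fgfjd" -> "ffjd"
Op 3 (insert 'i' at idx 2): "ffjd" -> "ffijd"
Op 4 (delete idx 0 = 'f'): "ffijd" -> "fijd"
Op 5 (insert 'g' at idx 3): "fijd" -> "fijgd"

Answer: fijgd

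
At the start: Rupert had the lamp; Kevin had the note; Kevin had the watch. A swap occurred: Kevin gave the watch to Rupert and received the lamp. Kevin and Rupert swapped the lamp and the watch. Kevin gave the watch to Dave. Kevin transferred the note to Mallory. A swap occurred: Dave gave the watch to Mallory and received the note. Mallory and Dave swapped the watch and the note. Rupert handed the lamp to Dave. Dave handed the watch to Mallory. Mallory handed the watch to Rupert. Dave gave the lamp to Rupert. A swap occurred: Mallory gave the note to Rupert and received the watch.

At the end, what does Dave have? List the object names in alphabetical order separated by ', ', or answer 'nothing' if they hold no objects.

Answer: nothing

Derivation:
Tracking all object holders:
Start: lamp:Rupert, note:Kevin, watch:Kevin
Event 1 (swap watch<->lamp: now watch:Rupert, lamp:Kevin). State: lamp:Kevin, note:Kevin, watch:Rupert
Event 2 (swap lamp<->watch: now lamp:Rupert, watch:Kevin). State: lamp:Rupert, note:Kevin, watch:Kevin
Event 3 (give watch: Kevin -> Dave). State: lamp:Rupert, note:Kevin, watch:Dave
Event 4 (give note: Kevin -> Mallory). State: lamp:Rupert, note:Mallory, watch:Dave
Event 5 (swap watch<->note: now watch:Mallory, note:Dave). State: lamp:Rupert, note:Dave, watch:Mallory
Event 6 (swap watch<->note: now watch:Dave, note:Mallory). State: lamp:Rupert, note:Mallory, watch:Dave
Event 7 (give lamp: Rupert -> Dave). State: lamp:Dave, note:Mallory, watch:Dave
Event 8 (give watch: Dave -> Mallory). State: lamp:Dave, note:Mallory, watch:Mallory
Event 9 (give watch: Mallory -> Rupert). State: lamp:Dave, note:Mallory, watch:Rupert
Event 10 (give lamp: Dave -> Rupert). State: lamp:Rupert, note:Mallory, watch:Rupert
Event 11 (swap note<->watch: now note:Rupert, watch:Mallory). State: lamp:Rupert, note:Rupert, watch:Mallory

Final state: lamp:Rupert, note:Rupert, watch:Mallory
Dave holds: (nothing).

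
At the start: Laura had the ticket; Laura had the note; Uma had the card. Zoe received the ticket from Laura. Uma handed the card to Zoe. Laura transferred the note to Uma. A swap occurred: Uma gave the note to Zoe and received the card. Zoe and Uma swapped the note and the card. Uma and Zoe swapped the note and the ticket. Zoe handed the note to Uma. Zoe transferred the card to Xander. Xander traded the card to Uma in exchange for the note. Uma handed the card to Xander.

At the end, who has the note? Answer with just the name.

Answer: Xander

Derivation:
Tracking all object holders:
Start: ticket:Laura, note:Laura, card:Uma
Event 1 (give ticket: Laura -> Zoe). State: ticket:Zoe, note:Laura, card:Uma
Event 2 (give card: Uma -> Zoe). State: ticket:Zoe, note:Laura, card:Zoe
Event 3 (give note: Laura -> Uma). State: ticket:Zoe, note:Uma, card:Zoe
Event 4 (swap note<->card: now note:Zoe, card:Uma). State: ticket:Zoe, note:Zoe, card:Uma
Event 5 (swap note<->card: now note:Uma, card:Zoe). State: ticket:Zoe, note:Uma, card:Zoe
Event 6 (swap note<->ticket: now note:Zoe, ticket:Uma). State: ticket:Uma, note:Zoe, card:Zoe
Event 7 (give note: Zoe -> Uma). State: ticket:Uma, note:Uma, card:Zoe
Event 8 (give card: Zoe -> Xander). State: ticket:Uma, note:Uma, card:Xander
Event 9 (swap card<->note: now card:Uma, note:Xander). State: ticket:Uma, note:Xander, card:Uma
Event 10 (give card: Uma -> Xander). State: ticket:Uma, note:Xander, card:Xander

Final state: ticket:Uma, note:Xander, card:Xander
The note is held by Xander.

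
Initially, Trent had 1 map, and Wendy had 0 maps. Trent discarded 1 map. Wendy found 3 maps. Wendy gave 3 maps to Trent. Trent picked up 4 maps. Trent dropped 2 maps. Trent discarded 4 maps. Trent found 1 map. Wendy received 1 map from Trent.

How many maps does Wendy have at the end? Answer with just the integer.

Answer: 1

Derivation:
Tracking counts step by step:
Start: Trent=1, Wendy=0
Event 1 (Trent -1): Trent: 1 -> 0. State: Trent=0, Wendy=0
Event 2 (Wendy +3): Wendy: 0 -> 3. State: Trent=0, Wendy=3
Event 3 (Wendy -> Trent, 3): Wendy: 3 -> 0, Trent: 0 -> 3. State: Trent=3, Wendy=0
Event 4 (Trent +4): Trent: 3 -> 7. State: Trent=7, Wendy=0
Event 5 (Trent -2): Trent: 7 -> 5. State: Trent=5, Wendy=0
Event 6 (Trent -4): Trent: 5 -> 1. State: Trent=1, Wendy=0
Event 7 (Trent +1): Trent: 1 -> 2. State: Trent=2, Wendy=0
Event 8 (Trent -> Wendy, 1): Trent: 2 -> 1, Wendy: 0 -> 1. State: Trent=1, Wendy=1

Wendy's final count: 1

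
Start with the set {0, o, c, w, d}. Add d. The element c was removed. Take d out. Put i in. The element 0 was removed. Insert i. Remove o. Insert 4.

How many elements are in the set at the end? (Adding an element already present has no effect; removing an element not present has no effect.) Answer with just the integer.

Answer: 3

Derivation:
Tracking the set through each operation:
Start: {0, c, d, o, w}
Event 1 (add d): already present, no change. Set: {0, c, d, o, w}
Event 2 (remove c): removed. Set: {0, d, o, w}
Event 3 (remove d): removed. Set: {0, o, w}
Event 4 (add i): added. Set: {0, i, o, w}
Event 5 (remove 0): removed. Set: {i, o, w}
Event 6 (add i): already present, no change. Set: {i, o, w}
Event 7 (remove o): removed. Set: {i, w}
Event 8 (add 4): added. Set: {4, i, w}

Final set: {4, i, w} (size 3)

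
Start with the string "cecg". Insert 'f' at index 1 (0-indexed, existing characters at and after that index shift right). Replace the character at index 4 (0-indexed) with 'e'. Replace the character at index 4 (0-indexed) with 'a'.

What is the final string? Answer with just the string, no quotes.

Answer: cfeca

Derivation:
Applying each edit step by step:
Start: "cecg"
Op 1 (insert 'f' at idx 1): "cecg" -> "cfecg"
Op 2 (replace idx 4: 'g' -> 'e'): "cfecg" -> "cfece"
Op 3 (replace idx 4: 'e' -> 'a'): "cfece" -> "cfeca"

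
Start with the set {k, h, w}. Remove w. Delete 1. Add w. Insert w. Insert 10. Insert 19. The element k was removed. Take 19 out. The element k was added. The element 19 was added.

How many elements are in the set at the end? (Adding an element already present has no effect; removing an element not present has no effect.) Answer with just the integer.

Answer: 5

Derivation:
Tracking the set through each operation:
Start: {h, k, w}
Event 1 (remove w): removed. Set: {h, k}
Event 2 (remove 1): not present, no change. Set: {h, k}
Event 3 (add w): added. Set: {h, k, w}
Event 4 (add w): already present, no change. Set: {h, k, w}
Event 5 (add 10): added. Set: {10, h, k, w}
Event 6 (add 19): added. Set: {10, 19, h, k, w}
Event 7 (remove k): removed. Set: {10, 19, h, w}
Event 8 (remove 19): removed. Set: {10, h, w}
Event 9 (add k): added. Set: {10, h, k, w}
Event 10 (add 19): added. Set: {10, 19, h, k, w}

Final set: {10, 19, h, k, w} (size 5)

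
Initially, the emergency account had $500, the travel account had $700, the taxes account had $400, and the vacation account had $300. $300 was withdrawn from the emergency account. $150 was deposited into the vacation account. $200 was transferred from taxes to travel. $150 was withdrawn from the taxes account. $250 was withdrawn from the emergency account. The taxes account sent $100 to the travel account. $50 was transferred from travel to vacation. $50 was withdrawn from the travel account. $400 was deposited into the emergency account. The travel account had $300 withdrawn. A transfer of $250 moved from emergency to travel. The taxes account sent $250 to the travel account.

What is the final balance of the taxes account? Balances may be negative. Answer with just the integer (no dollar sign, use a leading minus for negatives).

Tracking account balances step by step:
Start: emergency=500, travel=700, taxes=400, vacation=300
Event 1 (withdraw 300 from emergency): emergency: 500 - 300 = 200. Balances: emergency=200, travel=700, taxes=400, vacation=300
Event 2 (deposit 150 to vacation): vacation: 300 + 150 = 450. Balances: emergency=200, travel=700, taxes=400, vacation=450
Event 3 (transfer 200 taxes -> travel): taxes: 400 - 200 = 200, travel: 700 + 200 = 900. Balances: emergency=200, travel=900, taxes=200, vacation=450
Event 4 (withdraw 150 from taxes): taxes: 200 - 150 = 50. Balances: emergency=200, travel=900, taxes=50, vacation=450
Event 5 (withdraw 250 from emergency): emergency: 200 - 250 = -50. Balances: emergency=-50, travel=900, taxes=50, vacation=450
Event 6 (transfer 100 taxes -> travel): taxes: 50 - 100 = -50, travel: 900 + 100 = 1000. Balances: emergency=-50, travel=1000, taxes=-50, vacation=450
Event 7 (transfer 50 travel -> vacation): travel: 1000 - 50 = 950, vacation: 450 + 50 = 500. Balances: emergency=-50, travel=950, taxes=-50, vacation=500
Event 8 (withdraw 50 from travel): travel: 950 - 50 = 900. Balances: emergency=-50, travel=900, taxes=-50, vacation=500
Event 9 (deposit 400 to emergency): emergency: -50 + 400 = 350. Balances: emergency=350, travel=900, taxes=-50, vacation=500
Event 10 (withdraw 300 from travel): travel: 900 - 300 = 600. Balances: emergency=350, travel=600, taxes=-50, vacation=500
Event 11 (transfer 250 emergency -> travel): emergency: 350 - 250 = 100, travel: 600 + 250 = 850. Balances: emergency=100, travel=850, taxes=-50, vacation=500
Event 12 (transfer 250 taxes -> travel): taxes: -50 - 250 = -300, travel: 850 + 250 = 1100. Balances: emergency=100, travel=1100, taxes=-300, vacation=500

Final balance of taxes: -300

Answer: -300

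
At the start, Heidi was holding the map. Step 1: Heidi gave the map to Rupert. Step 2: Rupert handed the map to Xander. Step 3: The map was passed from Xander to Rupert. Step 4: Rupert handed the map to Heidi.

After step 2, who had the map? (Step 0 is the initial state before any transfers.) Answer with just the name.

Tracking the map holder through step 2:
After step 0 (start): Heidi
After step 1: Rupert
After step 2: Xander

At step 2, the holder is Xander.

Answer: Xander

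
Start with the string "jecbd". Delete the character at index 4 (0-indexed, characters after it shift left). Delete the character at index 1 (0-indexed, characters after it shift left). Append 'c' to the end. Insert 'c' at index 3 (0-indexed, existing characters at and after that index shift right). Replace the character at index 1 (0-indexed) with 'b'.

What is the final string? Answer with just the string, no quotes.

Answer: jbbcc

Derivation:
Applying each edit step by step:
Start: "jecbd"
Op 1 (delete idx 4 = 'd'): "jecbd" -> "jecb"
Op 2 (delete idx 1 = 'e'): "jecb" -> "jcb"
Op 3 (append 'c'): "jcb" -> "jcbc"
Op 4 (insert 'c' at idx 3): "jcbc" -> "jcbcc"
Op 5 (replace idx 1: 'c' -> 'b'): "jcbcc" -> "jbbcc"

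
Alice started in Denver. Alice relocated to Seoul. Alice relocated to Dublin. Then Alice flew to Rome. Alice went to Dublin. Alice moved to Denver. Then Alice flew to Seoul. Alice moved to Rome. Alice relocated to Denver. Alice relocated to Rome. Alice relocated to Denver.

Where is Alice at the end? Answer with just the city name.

Answer: Denver

Derivation:
Tracking Alice's location:
Start: Alice is in Denver.
After move 1: Denver -> Seoul. Alice is in Seoul.
After move 2: Seoul -> Dublin. Alice is in Dublin.
After move 3: Dublin -> Rome. Alice is in Rome.
After move 4: Rome -> Dublin. Alice is in Dublin.
After move 5: Dublin -> Denver. Alice is in Denver.
After move 6: Denver -> Seoul. Alice is in Seoul.
After move 7: Seoul -> Rome. Alice is in Rome.
After move 8: Rome -> Denver. Alice is in Denver.
After move 9: Denver -> Rome. Alice is in Rome.
After move 10: Rome -> Denver. Alice is in Denver.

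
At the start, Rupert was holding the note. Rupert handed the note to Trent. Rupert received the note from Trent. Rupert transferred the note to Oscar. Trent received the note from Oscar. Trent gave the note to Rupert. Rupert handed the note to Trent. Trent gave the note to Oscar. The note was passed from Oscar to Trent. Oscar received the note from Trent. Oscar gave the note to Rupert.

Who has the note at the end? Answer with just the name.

Answer: Rupert

Derivation:
Tracking the note through each event:
Start: Rupert has the note.
After event 1: Trent has the note.
After event 2: Rupert has the note.
After event 3: Oscar has the note.
After event 4: Trent has the note.
After event 5: Rupert has the note.
After event 6: Trent has the note.
After event 7: Oscar has the note.
After event 8: Trent has the note.
After event 9: Oscar has the note.
After event 10: Rupert has the note.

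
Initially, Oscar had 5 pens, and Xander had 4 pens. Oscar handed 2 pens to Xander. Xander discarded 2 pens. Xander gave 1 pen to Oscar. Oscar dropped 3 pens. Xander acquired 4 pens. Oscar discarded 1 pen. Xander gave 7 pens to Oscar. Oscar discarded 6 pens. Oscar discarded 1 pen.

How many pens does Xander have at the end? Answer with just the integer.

Answer: 0

Derivation:
Tracking counts step by step:
Start: Oscar=5, Xander=4
Event 1 (Oscar -> Xander, 2): Oscar: 5 -> 3, Xander: 4 -> 6. State: Oscar=3, Xander=6
Event 2 (Xander -2): Xander: 6 -> 4. State: Oscar=3, Xander=4
Event 3 (Xander -> Oscar, 1): Xander: 4 -> 3, Oscar: 3 -> 4. State: Oscar=4, Xander=3
Event 4 (Oscar -3): Oscar: 4 -> 1. State: Oscar=1, Xander=3
Event 5 (Xander +4): Xander: 3 -> 7. State: Oscar=1, Xander=7
Event 6 (Oscar -1): Oscar: 1 -> 0. State: Oscar=0, Xander=7
Event 7 (Xander -> Oscar, 7): Xander: 7 -> 0, Oscar: 0 -> 7. State: Oscar=7, Xander=0
Event 8 (Oscar -6): Oscar: 7 -> 1. State: Oscar=1, Xander=0
Event 9 (Oscar -1): Oscar: 1 -> 0. State: Oscar=0, Xander=0

Xander's final count: 0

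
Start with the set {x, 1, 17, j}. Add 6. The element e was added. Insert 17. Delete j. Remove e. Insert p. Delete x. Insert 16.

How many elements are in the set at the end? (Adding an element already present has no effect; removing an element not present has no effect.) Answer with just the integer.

Tracking the set through each operation:
Start: {1, 17, j, x}
Event 1 (add 6): added. Set: {1, 17, 6, j, x}
Event 2 (add e): added. Set: {1, 17, 6, e, j, x}
Event 3 (add 17): already present, no change. Set: {1, 17, 6, e, j, x}
Event 4 (remove j): removed. Set: {1, 17, 6, e, x}
Event 5 (remove e): removed. Set: {1, 17, 6, x}
Event 6 (add p): added. Set: {1, 17, 6, p, x}
Event 7 (remove x): removed. Set: {1, 17, 6, p}
Event 8 (add 16): added. Set: {1, 16, 17, 6, p}

Final set: {1, 16, 17, 6, p} (size 5)

Answer: 5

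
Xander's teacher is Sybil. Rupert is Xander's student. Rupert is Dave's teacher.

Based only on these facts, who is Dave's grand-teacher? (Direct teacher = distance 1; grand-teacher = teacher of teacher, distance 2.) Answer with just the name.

Reconstructing the teacher chain from the given facts:
  Sybil -> Xander -> Rupert -> Dave
(each arrow means 'teacher of the next')
Positions in the chain (0 = top):
  position of Sybil: 0
  position of Xander: 1
  position of Rupert: 2
  position of Dave: 3

Dave is at position 3; the grand-teacher is 2 steps up the chain, i.e. position 1: Xander.

Answer: Xander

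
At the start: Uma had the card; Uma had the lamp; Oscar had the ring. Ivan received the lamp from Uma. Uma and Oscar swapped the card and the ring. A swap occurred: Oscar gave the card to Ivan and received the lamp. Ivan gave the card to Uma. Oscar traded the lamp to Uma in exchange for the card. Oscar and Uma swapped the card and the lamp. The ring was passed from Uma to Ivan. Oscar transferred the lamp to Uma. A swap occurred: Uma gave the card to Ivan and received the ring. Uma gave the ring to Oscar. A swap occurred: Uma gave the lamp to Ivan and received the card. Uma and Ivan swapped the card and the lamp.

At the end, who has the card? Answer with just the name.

Answer: Ivan

Derivation:
Tracking all object holders:
Start: card:Uma, lamp:Uma, ring:Oscar
Event 1 (give lamp: Uma -> Ivan). State: card:Uma, lamp:Ivan, ring:Oscar
Event 2 (swap card<->ring: now card:Oscar, ring:Uma). State: card:Oscar, lamp:Ivan, ring:Uma
Event 3 (swap card<->lamp: now card:Ivan, lamp:Oscar). State: card:Ivan, lamp:Oscar, ring:Uma
Event 4 (give card: Ivan -> Uma). State: card:Uma, lamp:Oscar, ring:Uma
Event 5 (swap lamp<->card: now lamp:Uma, card:Oscar). State: card:Oscar, lamp:Uma, ring:Uma
Event 6 (swap card<->lamp: now card:Uma, lamp:Oscar). State: card:Uma, lamp:Oscar, ring:Uma
Event 7 (give ring: Uma -> Ivan). State: card:Uma, lamp:Oscar, ring:Ivan
Event 8 (give lamp: Oscar -> Uma). State: card:Uma, lamp:Uma, ring:Ivan
Event 9 (swap card<->ring: now card:Ivan, ring:Uma). State: card:Ivan, lamp:Uma, ring:Uma
Event 10 (give ring: Uma -> Oscar). State: card:Ivan, lamp:Uma, ring:Oscar
Event 11 (swap lamp<->card: now lamp:Ivan, card:Uma). State: card:Uma, lamp:Ivan, ring:Oscar
Event 12 (swap card<->lamp: now card:Ivan, lamp:Uma). State: card:Ivan, lamp:Uma, ring:Oscar

Final state: card:Ivan, lamp:Uma, ring:Oscar
The card is held by Ivan.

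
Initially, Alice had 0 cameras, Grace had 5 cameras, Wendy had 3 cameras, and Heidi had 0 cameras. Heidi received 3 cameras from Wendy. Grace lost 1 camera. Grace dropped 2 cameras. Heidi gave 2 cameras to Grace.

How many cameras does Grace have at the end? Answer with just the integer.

Answer: 4

Derivation:
Tracking counts step by step:
Start: Alice=0, Grace=5, Wendy=3, Heidi=0
Event 1 (Wendy -> Heidi, 3): Wendy: 3 -> 0, Heidi: 0 -> 3. State: Alice=0, Grace=5, Wendy=0, Heidi=3
Event 2 (Grace -1): Grace: 5 -> 4. State: Alice=0, Grace=4, Wendy=0, Heidi=3
Event 3 (Grace -2): Grace: 4 -> 2. State: Alice=0, Grace=2, Wendy=0, Heidi=3
Event 4 (Heidi -> Grace, 2): Heidi: 3 -> 1, Grace: 2 -> 4. State: Alice=0, Grace=4, Wendy=0, Heidi=1

Grace's final count: 4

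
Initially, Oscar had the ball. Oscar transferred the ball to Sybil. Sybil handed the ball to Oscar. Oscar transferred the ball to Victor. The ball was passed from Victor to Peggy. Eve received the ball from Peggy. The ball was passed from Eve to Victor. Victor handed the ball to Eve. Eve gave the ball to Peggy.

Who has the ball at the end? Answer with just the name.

Tracking the ball through each event:
Start: Oscar has the ball.
After event 1: Sybil has the ball.
After event 2: Oscar has the ball.
After event 3: Victor has the ball.
After event 4: Peggy has the ball.
After event 5: Eve has the ball.
After event 6: Victor has the ball.
After event 7: Eve has the ball.
After event 8: Peggy has the ball.

Answer: Peggy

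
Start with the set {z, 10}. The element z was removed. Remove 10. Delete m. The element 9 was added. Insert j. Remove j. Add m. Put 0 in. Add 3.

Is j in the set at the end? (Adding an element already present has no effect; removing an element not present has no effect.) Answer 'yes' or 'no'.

Tracking the set through each operation:
Start: {10, z}
Event 1 (remove z): removed. Set: {10}
Event 2 (remove 10): removed. Set: {}
Event 3 (remove m): not present, no change. Set: {}
Event 4 (add 9): added. Set: {9}
Event 5 (add j): added. Set: {9, j}
Event 6 (remove j): removed. Set: {9}
Event 7 (add m): added. Set: {9, m}
Event 8 (add 0): added. Set: {0, 9, m}
Event 9 (add 3): added. Set: {0, 3, 9, m}

Final set: {0, 3, 9, m} (size 4)
j is NOT in the final set.

Answer: no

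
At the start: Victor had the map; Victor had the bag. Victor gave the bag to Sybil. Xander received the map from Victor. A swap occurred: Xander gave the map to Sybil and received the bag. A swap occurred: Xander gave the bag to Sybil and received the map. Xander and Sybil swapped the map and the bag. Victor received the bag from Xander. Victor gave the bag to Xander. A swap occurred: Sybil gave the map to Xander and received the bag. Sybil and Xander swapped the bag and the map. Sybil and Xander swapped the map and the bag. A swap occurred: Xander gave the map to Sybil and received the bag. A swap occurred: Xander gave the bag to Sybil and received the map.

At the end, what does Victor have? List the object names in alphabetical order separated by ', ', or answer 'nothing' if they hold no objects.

Tracking all object holders:
Start: map:Victor, bag:Victor
Event 1 (give bag: Victor -> Sybil). State: map:Victor, bag:Sybil
Event 2 (give map: Victor -> Xander). State: map:Xander, bag:Sybil
Event 3 (swap map<->bag: now map:Sybil, bag:Xander). State: map:Sybil, bag:Xander
Event 4 (swap bag<->map: now bag:Sybil, map:Xander). State: map:Xander, bag:Sybil
Event 5 (swap map<->bag: now map:Sybil, bag:Xander). State: map:Sybil, bag:Xander
Event 6 (give bag: Xander -> Victor). State: map:Sybil, bag:Victor
Event 7 (give bag: Victor -> Xander). State: map:Sybil, bag:Xander
Event 8 (swap map<->bag: now map:Xander, bag:Sybil). State: map:Xander, bag:Sybil
Event 9 (swap bag<->map: now bag:Xander, map:Sybil). State: map:Sybil, bag:Xander
Event 10 (swap map<->bag: now map:Xander, bag:Sybil). State: map:Xander, bag:Sybil
Event 11 (swap map<->bag: now map:Sybil, bag:Xander). State: map:Sybil, bag:Xander
Event 12 (swap bag<->map: now bag:Sybil, map:Xander). State: map:Xander, bag:Sybil

Final state: map:Xander, bag:Sybil
Victor holds: (nothing).

Answer: nothing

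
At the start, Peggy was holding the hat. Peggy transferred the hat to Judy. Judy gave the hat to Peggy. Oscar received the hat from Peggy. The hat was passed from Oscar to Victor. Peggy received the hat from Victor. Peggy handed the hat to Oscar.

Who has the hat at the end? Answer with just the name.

Tracking the hat through each event:
Start: Peggy has the hat.
After event 1: Judy has the hat.
After event 2: Peggy has the hat.
After event 3: Oscar has the hat.
After event 4: Victor has the hat.
After event 5: Peggy has the hat.
After event 6: Oscar has the hat.

Answer: Oscar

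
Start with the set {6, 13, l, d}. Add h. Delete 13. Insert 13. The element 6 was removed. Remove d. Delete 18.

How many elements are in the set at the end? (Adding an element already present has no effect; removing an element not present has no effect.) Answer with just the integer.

Answer: 3

Derivation:
Tracking the set through each operation:
Start: {13, 6, d, l}
Event 1 (add h): added. Set: {13, 6, d, h, l}
Event 2 (remove 13): removed. Set: {6, d, h, l}
Event 3 (add 13): added. Set: {13, 6, d, h, l}
Event 4 (remove 6): removed. Set: {13, d, h, l}
Event 5 (remove d): removed. Set: {13, h, l}
Event 6 (remove 18): not present, no change. Set: {13, h, l}

Final set: {13, h, l} (size 3)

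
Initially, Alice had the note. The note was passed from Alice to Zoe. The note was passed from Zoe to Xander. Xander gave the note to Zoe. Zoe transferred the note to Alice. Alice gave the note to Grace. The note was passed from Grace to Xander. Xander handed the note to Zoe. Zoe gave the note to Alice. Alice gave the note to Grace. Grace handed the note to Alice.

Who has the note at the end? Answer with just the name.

Answer: Alice

Derivation:
Tracking the note through each event:
Start: Alice has the note.
After event 1: Zoe has the note.
After event 2: Xander has the note.
After event 3: Zoe has the note.
After event 4: Alice has the note.
After event 5: Grace has the note.
After event 6: Xander has the note.
After event 7: Zoe has the note.
After event 8: Alice has the note.
After event 9: Grace has the note.
After event 10: Alice has the note.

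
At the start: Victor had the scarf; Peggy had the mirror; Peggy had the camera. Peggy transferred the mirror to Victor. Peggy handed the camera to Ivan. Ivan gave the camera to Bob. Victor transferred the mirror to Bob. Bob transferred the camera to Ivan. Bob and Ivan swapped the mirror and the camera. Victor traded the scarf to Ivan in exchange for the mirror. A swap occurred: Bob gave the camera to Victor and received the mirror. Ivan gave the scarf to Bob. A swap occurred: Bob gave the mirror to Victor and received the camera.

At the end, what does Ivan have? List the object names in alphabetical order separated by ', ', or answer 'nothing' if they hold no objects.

Tracking all object holders:
Start: scarf:Victor, mirror:Peggy, camera:Peggy
Event 1 (give mirror: Peggy -> Victor). State: scarf:Victor, mirror:Victor, camera:Peggy
Event 2 (give camera: Peggy -> Ivan). State: scarf:Victor, mirror:Victor, camera:Ivan
Event 3 (give camera: Ivan -> Bob). State: scarf:Victor, mirror:Victor, camera:Bob
Event 4 (give mirror: Victor -> Bob). State: scarf:Victor, mirror:Bob, camera:Bob
Event 5 (give camera: Bob -> Ivan). State: scarf:Victor, mirror:Bob, camera:Ivan
Event 6 (swap mirror<->camera: now mirror:Ivan, camera:Bob). State: scarf:Victor, mirror:Ivan, camera:Bob
Event 7 (swap scarf<->mirror: now scarf:Ivan, mirror:Victor). State: scarf:Ivan, mirror:Victor, camera:Bob
Event 8 (swap camera<->mirror: now camera:Victor, mirror:Bob). State: scarf:Ivan, mirror:Bob, camera:Victor
Event 9 (give scarf: Ivan -> Bob). State: scarf:Bob, mirror:Bob, camera:Victor
Event 10 (swap mirror<->camera: now mirror:Victor, camera:Bob). State: scarf:Bob, mirror:Victor, camera:Bob

Final state: scarf:Bob, mirror:Victor, camera:Bob
Ivan holds: (nothing).

Answer: nothing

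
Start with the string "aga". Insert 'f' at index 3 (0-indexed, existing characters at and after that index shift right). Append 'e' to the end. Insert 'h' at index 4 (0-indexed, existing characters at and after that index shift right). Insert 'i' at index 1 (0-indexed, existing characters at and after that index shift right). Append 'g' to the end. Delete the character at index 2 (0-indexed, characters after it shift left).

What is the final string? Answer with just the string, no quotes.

Applying each edit step by step:
Start: "aga"
Op 1 (insert 'f' at idx 3): "aga" -> "agaf"
Op 2 (append 'e'): "agaf" -> "agafe"
Op 3 (insert 'h' at idx 4): "agafe" -> "agafhe"
Op 4 (insert 'i' at idx 1): "agafhe" -> "aigafhe"
Op 5 (append 'g'): "aigafhe" -> "aigafheg"
Op 6 (delete idx 2 = 'g'): "aigafheg" -> "aiafheg"

Answer: aiafheg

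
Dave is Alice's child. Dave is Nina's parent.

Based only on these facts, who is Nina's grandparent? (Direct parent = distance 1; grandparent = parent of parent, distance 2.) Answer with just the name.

Reconstructing the parent chain from the given facts:
  Alice -> Dave -> Nina
(each arrow means 'parent of the next')
Positions in the chain (0 = top):
  position of Alice: 0
  position of Dave: 1
  position of Nina: 2

Nina is at position 2; the grandparent is 2 steps up the chain, i.e. position 0: Alice.

Answer: Alice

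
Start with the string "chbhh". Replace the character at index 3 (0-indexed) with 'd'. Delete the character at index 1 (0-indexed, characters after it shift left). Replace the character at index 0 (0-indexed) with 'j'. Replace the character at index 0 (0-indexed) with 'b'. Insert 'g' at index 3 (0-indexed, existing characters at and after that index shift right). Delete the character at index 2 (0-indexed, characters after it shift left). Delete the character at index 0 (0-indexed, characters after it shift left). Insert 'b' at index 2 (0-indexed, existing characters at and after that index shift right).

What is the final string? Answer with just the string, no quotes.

Answer: bgbh

Derivation:
Applying each edit step by step:
Start: "chbhh"
Op 1 (replace idx 3: 'h' -> 'd'): "chbhh" -> "chbdh"
Op 2 (delete idx 1 = 'h'): "chbdh" -> "cbdh"
Op 3 (replace idx 0: 'c' -> 'j'): "cbdh" -> "jbdh"
Op 4 (replace idx 0: 'j' -> 'b'): "jbdh" -> "bbdh"
Op 5 (insert 'g' at idx 3): "bbdh" -> "bbdgh"
Op 6 (delete idx 2 = 'd'): "bbdgh" -> "bbgh"
Op 7 (delete idx 0 = 'b'): "bbgh" -> "bgh"
Op 8 (insert 'b' at idx 2): "bgh" -> "bgbh"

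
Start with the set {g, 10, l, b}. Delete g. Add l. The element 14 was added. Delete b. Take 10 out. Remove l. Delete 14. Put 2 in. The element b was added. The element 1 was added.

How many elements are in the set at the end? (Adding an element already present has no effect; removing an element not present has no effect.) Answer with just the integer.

Tracking the set through each operation:
Start: {10, b, g, l}
Event 1 (remove g): removed. Set: {10, b, l}
Event 2 (add l): already present, no change. Set: {10, b, l}
Event 3 (add 14): added. Set: {10, 14, b, l}
Event 4 (remove b): removed. Set: {10, 14, l}
Event 5 (remove 10): removed. Set: {14, l}
Event 6 (remove l): removed. Set: {14}
Event 7 (remove 14): removed. Set: {}
Event 8 (add 2): added. Set: {2}
Event 9 (add b): added. Set: {2, b}
Event 10 (add 1): added. Set: {1, 2, b}

Final set: {1, 2, b} (size 3)

Answer: 3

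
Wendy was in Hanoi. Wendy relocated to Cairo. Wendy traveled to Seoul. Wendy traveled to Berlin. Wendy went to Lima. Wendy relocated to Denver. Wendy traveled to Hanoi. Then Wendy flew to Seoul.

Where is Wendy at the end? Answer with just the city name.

Tracking Wendy's location:
Start: Wendy is in Hanoi.
After move 1: Hanoi -> Cairo. Wendy is in Cairo.
After move 2: Cairo -> Seoul. Wendy is in Seoul.
After move 3: Seoul -> Berlin. Wendy is in Berlin.
After move 4: Berlin -> Lima. Wendy is in Lima.
After move 5: Lima -> Denver. Wendy is in Denver.
After move 6: Denver -> Hanoi. Wendy is in Hanoi.
After move 7: Hanoi -> Seoul. Wendy is in Seoul.

Answer: Seoul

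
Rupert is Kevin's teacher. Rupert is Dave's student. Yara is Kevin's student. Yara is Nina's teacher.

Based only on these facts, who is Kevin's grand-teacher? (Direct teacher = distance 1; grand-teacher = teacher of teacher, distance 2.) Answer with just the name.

Reconstructing the teacher chain from the given facts:
  Dave -> Rupert -> Kevin -> Yara -> Nina
(each arrow means 'teacher of the next')
Positions in the chain (0 = top):
  position of Dave: 0
  position of Rupert: 1
  position of Kevin: 2
  position of Yara: 3
  position of Nina: 4

Kevin is at position 2; the grand-teacher is 2 steps up the chain, i.e. position 0: Dave.

Answer: Dave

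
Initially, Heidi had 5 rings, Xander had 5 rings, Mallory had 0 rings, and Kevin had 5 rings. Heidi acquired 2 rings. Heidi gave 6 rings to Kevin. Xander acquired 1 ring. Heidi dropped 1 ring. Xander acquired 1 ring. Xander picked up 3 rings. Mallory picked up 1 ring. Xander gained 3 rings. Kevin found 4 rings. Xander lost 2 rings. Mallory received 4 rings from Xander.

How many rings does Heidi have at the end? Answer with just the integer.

Tracking counts step by step:
Start: Heidi=5, Xander=5, Mallory=0, Kevin=5
Event 1 (Heidi +2): Heidi: 5 -> 7. State: Heidi=7, Xander=5, Mallory=0, Kevin=5
Event 2 (Heidi -> Kevin, 6): Heidi: 7 -> 1, Kevin: 5 -> 11. State: Heidi=1, Xander=5, Mallory=0, Kevin=11
Event 3 (Xander +1): Xander: 5 -> 6. State: Heidi=1, Xander=6, Mallory=0, Kevin=11
Event 4 (Heidi -1): Heidi: 1 -> 0. State: Heidi=0, Xander=6, Mallory=0, Kevin=11
Event 5 (Xander +1): Xander: 6 -> 7. State: Heidi=0, Xander=7, Mallory=0, Kevin=11
Event 6 (Xander +3): Xander: 7 -> 10. State: Heidi=0, Xander=10, Mallory=0, Kevin=11
Event 7 (Mallory +1): Mallory: 0 -> 1. State: Heidi=0, Xander=10, Mallory=1, Kevin=11
Event 8 (Xander +3): Xander: 10 -> 13. State: Heidi=0, Xander=13, Mallory=1, Kevin=11
Event 9 (Kevin +4): Kevin: 11 -> 15. State: Heidi=0, Xander=13, Mallory=1, Kevin=15
Event 10 (Xander -2): Xander: 13 -> 11. State: Heidi=0, Xander=11, Mallory=1, Kevin=15
Event 11 (Xander -> Mallory, 4): Xander: 11 -> 7, Mallory: 1 -> 5. State: Heidi=0, Xander=7, Mallory=5, Kevin=15

Heidi's final count: 0

Answer: 0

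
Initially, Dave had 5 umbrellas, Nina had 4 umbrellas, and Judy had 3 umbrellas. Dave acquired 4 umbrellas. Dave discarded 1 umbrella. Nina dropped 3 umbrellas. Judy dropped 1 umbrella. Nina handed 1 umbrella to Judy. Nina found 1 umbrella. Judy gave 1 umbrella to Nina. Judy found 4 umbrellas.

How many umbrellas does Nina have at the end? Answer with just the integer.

Tracking counts step by step:
Start: Dave=5, Nina=4, Judy=3
Event 1 (Dave +4): Dave: 5 -> 9. State: Dave=9, Nina=4, Judy=3
Event 2 (Dave -1): Dave: 9 -> 8. State: Dave=8, Nina=4, Judy=3
Event 3 (Nina -3): Nina: 4 -> 1. State: Dave=8, Nina=1, Judy=3
Event 4 (Judy -1): Judy: 3 -> 2. State: Dave=8, Nina=1, Judy=2
Event 5 (Nina -> Judy, 1): Nina: 1 -> 0, Judy: 2 -> 3. State: Dave=8, Nina=0, Judy=3
Event 6 (Nina +1): Nina: 0 -> 1. State: Dave=8, Nina=1, Judy=3
Event 7 (Judy -> Nina, 1): Judy: 3 -> 2, Nina: 1 -> 2. State: Dave=8, Nina=2, Judy=2
Event 8 (Judy +4): Judy: 2 -> 6. State: Dave=8, Nina=2, Judy=6

Nina's final count: 2

Answer: 2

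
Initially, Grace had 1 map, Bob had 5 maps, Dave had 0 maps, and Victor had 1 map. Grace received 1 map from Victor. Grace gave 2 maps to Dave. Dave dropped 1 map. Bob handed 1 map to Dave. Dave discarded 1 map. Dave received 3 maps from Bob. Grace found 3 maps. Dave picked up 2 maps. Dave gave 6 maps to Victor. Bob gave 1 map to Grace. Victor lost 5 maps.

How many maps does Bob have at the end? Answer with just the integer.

Answer: 0

Derivation:
Tracking counts step by step:
Start: Grace=1, Bob=5, Dave=0, Victor=1
Event 1 (Victor -> Grace, 1): Victor: 1 -> 0, Grace: 1 -> 2. State: Grace=2, Bob=5, Dave=0, Victor=0
Event 2 (Grace -> Dave, 2): Grace: 2 -> 0, Dave: 0 -> 2. State: Grace=0, Bob=5, Dave=2, Victor=0
Event 3 (Dave -1): Dave: 2 -> 1. State: Grace=0, Bob=5, Dave=1, Victor=0
Event 4 (Bob -> Dave, 1): Bob: 5 -> 4, Dave: 1 -> 2. State: Grace=0, Bob=4, Dave=2, Victor=0
Event 5 (Dave -1): Dave: 2 -> 1. State: Grace=0, Bob=4, Dave=1, Victor=0
Event 6 (Bob -> Dave, 3): Bob: 4 -> 1, Dave: 1 -> 4. State: Grace=0, Bob=1, Dave=4, Victor=0
Event 7 (Grace +3): Grace: 0 -> 3. State: Grace=3, Bob=1, Dave=4, Victor=0
Event 8 (Dave +2): Dave: 4 -> 6. State: Grace=3, Bob=1, Dave=6, Victor=0
Event 9 (Dave -> Victor, 6): Dave: 6 -> 0, Victor: 0 -> 6. State: Grace=3, Bob=1, Dave=0, Victor=6
Event 10 (Bob -> Grace, 1): Bob: 1 -> 0, Grace: 3 -> 4. State: Grace=4, Bob=0, Dave=0, Victor=6
Event 11 (Victor -5): Victor: 6 -> 1. State: Grace=4, Bob=0, Dave=0, Victor=1

Bob's final count: 0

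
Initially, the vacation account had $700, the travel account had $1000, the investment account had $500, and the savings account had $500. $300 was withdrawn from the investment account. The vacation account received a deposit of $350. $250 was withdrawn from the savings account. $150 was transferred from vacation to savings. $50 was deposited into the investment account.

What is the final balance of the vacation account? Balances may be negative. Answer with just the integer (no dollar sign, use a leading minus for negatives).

Answer: 900

Derivation:
Tracking account balances step by step:
Start: vacation=700, travel=1000, investment=500, savings=500
Event 1 (withdraw 300 from investment): investment: 500 - 300 = 200. Balances: vacation=700, travel=1000, investment=200, savings=500
Event 2 (deposit 350 to vacation): vacation: 700 + 350 = 1050. Balances: vacation=1050, travel=1000, investment=200, savings=500
Event 3 (withdraw 250 from savings): savings: 500 - 250 = 250. Balances: vacation=1050, travel=1000, investment=200, savings=250
Event 4 (transfer 150 vacation -> savings): vacation: 1050 - 150 = 900, savings: 250 + 150 = 400. Balances: vacation=900, travel=1000, investment=200, savings=400
Event 5 (deposit 50 to investment): investment: 200 + 50 = 250. Balances: vacation=900, travel=1000, investment=250, savings=400

Final balance of vacation: 900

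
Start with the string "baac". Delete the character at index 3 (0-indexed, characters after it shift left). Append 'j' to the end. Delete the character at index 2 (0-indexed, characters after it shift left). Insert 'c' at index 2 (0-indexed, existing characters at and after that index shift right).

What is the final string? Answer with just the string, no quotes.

Applying each edit step by step:
Start: "baac"
Op 1 (delete idx 3 = 'c'): "baac" -> "baa"
Op 2 (append 'j'): "baa" -> "baaj"
Op 3 (delete idx 2 = 'a'): "baaj" -> "baj"
Op 4 (insert 'c' at idx 2): "baj" -> "bacj"

Answer: bacj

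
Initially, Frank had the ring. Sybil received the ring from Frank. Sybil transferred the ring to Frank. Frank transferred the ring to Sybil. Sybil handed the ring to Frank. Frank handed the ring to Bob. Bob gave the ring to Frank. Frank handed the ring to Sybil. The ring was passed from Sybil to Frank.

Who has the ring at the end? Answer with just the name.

Tracking the ring through each event:
Start: Frank has the ring.
After event 1: Sybil has the ring.
After event 2: Frank has the ring.
After event 3: Sybil has the ring.
After event 4: Frank has the ring.
After event 5: Bob has the ring.
After event 6: Frank has the ring.
After event 7: Sybil has the ring.
After event 8: Frank has the ring.

Answer: Frank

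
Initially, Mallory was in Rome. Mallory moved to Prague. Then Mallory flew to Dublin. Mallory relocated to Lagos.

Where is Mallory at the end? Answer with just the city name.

Answer: Lagos

Derivation:
Tracking Mallory's location:
Start: Mallory is in Rome.
After move 1: Rome -> Prague. Mallory is in Prague.
After move 2: Prague -> Dublin. Mallory is in Dublin.
After move 3: Dublin -> Lagos. Mallory is in Lagos.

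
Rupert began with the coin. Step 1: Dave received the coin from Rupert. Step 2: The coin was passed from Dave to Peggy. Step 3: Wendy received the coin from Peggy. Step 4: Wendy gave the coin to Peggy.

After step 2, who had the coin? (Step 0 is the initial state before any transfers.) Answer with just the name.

Answer: Peggy

Derivation:
Tracking the coin holder through step 2:
After step 0 (start): Rupert
After step 1: Dave
After step 2: Peggy

At step 2, the holder is Peggy.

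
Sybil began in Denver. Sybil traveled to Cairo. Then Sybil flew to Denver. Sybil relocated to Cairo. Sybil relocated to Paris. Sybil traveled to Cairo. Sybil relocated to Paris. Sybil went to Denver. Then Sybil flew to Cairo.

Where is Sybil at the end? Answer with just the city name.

Answer: Cairo

Derivation:
Tracking Sybil's location:
Start: Sybil is in Denver.
After move 1: Denver -> Cairo. Sybil is in Cairo.
After move 2: Cairo -> Denver. Sybil is in Denver.
After move 3: Denver -> Cairo. Sybil is in Cairo.
After move 4: Cairo -> Paris. Sybil is in Paris.
After move 5: Paris -> Cairo. Sybil is in Cairo.
After move 6: Cairo -> Paris. Sybil is in Paris.
After move 7: Paris -> Denver. Sybil is in Denver.
After move 8: Denver -> Cairo. Sybil is in Cairo.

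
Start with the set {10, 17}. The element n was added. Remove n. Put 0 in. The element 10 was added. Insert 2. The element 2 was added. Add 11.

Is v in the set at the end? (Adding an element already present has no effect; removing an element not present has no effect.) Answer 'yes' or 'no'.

Tracking the set through each operation:
Start: {10, 17}
Event 1 (add n): added. Set: {10, 17, n}
Event 2 (remove n): removed. Set: {10, 17}
Event 3 (add 0): added. Set: {0, 10, 17}
Event 4 (add 10): already present, no change. Set: {0, 10, 17}
Event 5 (add 2): added. Set: {0, 10, 17, 2}
Event 6 (add 2): already present, no change. Set: {0, 10, 17, 2}
Event 7 (add 11): added. Set: {0, 10, 11, 17, 2}

Final set: {0, 10, 11, 17, 2} (size 5)
v is NOT in the final set.

Answer: no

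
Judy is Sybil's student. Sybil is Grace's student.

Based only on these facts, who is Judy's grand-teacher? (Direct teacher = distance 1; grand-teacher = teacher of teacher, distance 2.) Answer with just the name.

Reconstructing the teacher chain from the given facts:
  Grace -> Sybil -> Judy
(each arrow means 'teacher of the next')
Positions in the chain (0 = top):
  position of Grace: 0
  position of Sybil: 1
  position of Judy: 2

Judy is at position 2; the grand-teacher is 2 steps up the chain, i.e. position 0: Grace.

Answer: Grace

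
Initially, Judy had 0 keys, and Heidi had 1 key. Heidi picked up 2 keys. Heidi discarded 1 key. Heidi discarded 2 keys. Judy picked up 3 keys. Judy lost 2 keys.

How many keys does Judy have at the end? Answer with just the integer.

Answer: 1

Derivation:
Tracking counts step by step:
Start: Judy=0, Heidi=1
Event 1 (Heidi +2): Heidi: 1 -> 3. State: Judy=0, Heidi=3
Event 2 (Heidi -1): Heidi: 3 -> 2. State: Judy=0, Heidi=2
Event 3 (Heidi -2): Heidi: 2 -> 0. State: Judy=0, Heidi=0
Event 4 (Judy +3): Judy: 0 -> 3. State: Judy=3, Heidi=0
Event 5 (Judy -2): Judy: 3 -> 1. State: Judy=1, Heidi=0

Judy's final count: 1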